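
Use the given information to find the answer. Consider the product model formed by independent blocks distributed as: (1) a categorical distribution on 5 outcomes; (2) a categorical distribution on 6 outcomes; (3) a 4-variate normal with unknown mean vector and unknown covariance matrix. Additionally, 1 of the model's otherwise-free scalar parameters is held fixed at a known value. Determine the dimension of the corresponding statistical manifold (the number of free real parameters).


The dimension of a statistical manifold equals the number of free
(independent) real parameters of the model. For a product of independent
blocks the parameter counts add.
- categorical on 5 outcomes (probabilities sum to 1): 5-1 = 4.
- categorical on 6 outcomes (probabilities sum to 1): 6-1 = 5.
- 4-variate normal: 4 (mean) + 4*5/2 = 10 (symmetric covariance) = 14.
Total = 4 + 5 + 14 = 23.
1 parameter(s) fixed at known values: 23 - 1 = 22.
Dimension = 22

22


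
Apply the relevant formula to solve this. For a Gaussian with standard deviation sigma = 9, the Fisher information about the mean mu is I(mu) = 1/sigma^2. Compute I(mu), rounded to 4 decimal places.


The Fisher information for the mean of a normal distribution is I(mu) = 1/sigma^2.
sigma = 9, so sigma^2 = 81.
I(mu) = 1/81 = 0.0123

0.0123


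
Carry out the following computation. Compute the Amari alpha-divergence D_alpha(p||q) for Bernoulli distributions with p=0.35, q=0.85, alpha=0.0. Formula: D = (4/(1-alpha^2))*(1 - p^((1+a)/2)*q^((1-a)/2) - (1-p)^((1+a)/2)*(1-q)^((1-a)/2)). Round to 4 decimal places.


Amari alpha-divergence:
D = (4/(1-alpha^2))*(1 - p^((1+a)/2)*q^((1-a)/2) - (1-p)^((1+a)/2)*(1-q)^((1-a)/2)).
alpha = 0.0, p = 0.35, q = 0.85.
e1 = (1+alpha)/2 = 0.5, e2 = (1-alpha)/2 = 0.5.
t1 = p^e1 * q^e2 = 0.35^0.5 * 0.85^0.5 = 0.545436.
t2 = (1-p)^e1 * (1-q)^e2 = 0.65^0.5 * 0.15^0.5 = 0.31225.
4/(1-alpha^2) = 4.0.
D = 4.0*(1 - 0.545436 - 0.31225) = 0.5693

0.5693


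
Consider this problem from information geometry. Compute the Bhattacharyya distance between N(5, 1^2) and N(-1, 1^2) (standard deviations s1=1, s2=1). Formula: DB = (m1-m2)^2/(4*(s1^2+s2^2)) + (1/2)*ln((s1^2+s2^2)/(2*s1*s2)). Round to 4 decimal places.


Bhattacharyya distance between two Gaussians:
DB = (m1-m2)^2/(4*(s1^2+s2^2)) + (1/2)*ln((s1^2+s2^2)/(2*s1*s2)).
(m1-m2)^2 = (6)^2 = 36.
s1^2+s2^2 = 1 + 1 = 2.
term1 = 36/8 = 4.5.
term2 = 0.5*ln(2/2.0) = 0.0.
DB = 4.5 + 0.0 = 4.5000

4.5000


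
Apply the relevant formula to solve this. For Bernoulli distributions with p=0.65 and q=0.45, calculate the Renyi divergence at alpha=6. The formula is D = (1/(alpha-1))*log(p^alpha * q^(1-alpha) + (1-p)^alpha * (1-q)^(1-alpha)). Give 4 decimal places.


Renyi divergence of order alpha between Bernoulli distributions:
D = (1/(alpha-1))*log(p^alpha * q^(1-alpha) + (1-p)^alpha * (1-q)^(1-alpha)).
alpha = 6, p = 0.65, q = 0.45.
p^alpha * q^(1-alpha) = 0.65^6 * 0.45^-5 = 4.087122.
(1-p)^alpha * (1-q)^(1-alpha) = 0.35^6 * 0.55^-5 = 0.036525.
sum = 4.087122 + 0.036525 = 4.123647.
D = (1/5)*log(4.123647) = 0.2833

0.2833


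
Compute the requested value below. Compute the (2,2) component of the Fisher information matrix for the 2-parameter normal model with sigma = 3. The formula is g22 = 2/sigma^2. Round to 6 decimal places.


For the 2-parameter normal family, the Fisher metric has:
  g11 = 1/sigma^2, g22 = 2/sigma^2.
sigma = 3, sigma^2 = 9.
g22 = 0.222222

0.222222


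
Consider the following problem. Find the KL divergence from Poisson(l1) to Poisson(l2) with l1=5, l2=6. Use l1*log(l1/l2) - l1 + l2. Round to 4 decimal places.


KL divergence for Poisson:
KL = l1*log(l1/l2) - l1 + l2.
l1 = 5, l2 = 6.
log(5/6) = -0.182322.
l1*log(l1/l2) = 5 * -0.182322 = -0.911608.
KL = -0.911608 - 5 + 6 = 0.0884

0.0884


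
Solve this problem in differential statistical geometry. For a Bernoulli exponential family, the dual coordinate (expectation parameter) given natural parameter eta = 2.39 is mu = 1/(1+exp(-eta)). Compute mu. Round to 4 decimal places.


Dual coordinate (expectation parameter) for Bernoulli:
mu = 1/(1+exp(-eta)).
eta = 2.39.
exp(-eta) = exp(-2.39) = 0.09163.
mu = 1/(1+0.09163) = 0.9161

0.9161


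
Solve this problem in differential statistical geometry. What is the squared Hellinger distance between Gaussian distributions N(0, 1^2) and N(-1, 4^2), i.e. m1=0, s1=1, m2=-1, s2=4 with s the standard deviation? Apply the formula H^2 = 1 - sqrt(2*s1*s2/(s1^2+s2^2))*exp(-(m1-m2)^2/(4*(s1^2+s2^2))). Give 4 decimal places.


Squared Hellinger distance for Gaussians:
H^2 = 1 - sqrt(2*s1*s2/(s1^2+s2^2)) * exp(-(m1-m2)^2/(4*(s1^2+s2^2))).
s1^2 = 1, s2^2 = 16, s1^2+s2^2 = 17.
sqrt(2*1*4/(17)) = 0.685994.
(m1-m2)^2 = (1)^2 = 1.
exp(-1/(4*17)) = exp(-0.014706) = 0.985402.
H^2 = 1 - 0.685994*0.985402 = 0.3240

0.3240


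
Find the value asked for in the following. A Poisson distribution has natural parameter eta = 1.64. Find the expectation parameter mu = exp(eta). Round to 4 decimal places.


Expectation parameter for Poisson exponential family:
mu = exp(eta).
eta = 1.64.
mu = exp(1.64) = 5.1552

5.1552


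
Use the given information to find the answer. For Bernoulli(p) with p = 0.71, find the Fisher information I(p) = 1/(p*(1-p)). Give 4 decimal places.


For Bernoulli(p), Fisher information is I(p) = 1/(p*(1-p)).
p = 0.71, 1-p = 0.29.
p*(1-p) = 0.2059.
I(p) = 1/0.2059 = 4.8567

4.8567


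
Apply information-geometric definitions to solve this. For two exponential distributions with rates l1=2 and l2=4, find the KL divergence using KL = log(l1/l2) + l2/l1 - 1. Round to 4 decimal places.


KL divergence for exponential family:
KL = log(l1/l2) + l2/l1 - 1.
log(2/4) = -0.693147.
4/2 = 2.0.
KL = -0.693147 + 2.0 - 1 = 0.3069

0.3069


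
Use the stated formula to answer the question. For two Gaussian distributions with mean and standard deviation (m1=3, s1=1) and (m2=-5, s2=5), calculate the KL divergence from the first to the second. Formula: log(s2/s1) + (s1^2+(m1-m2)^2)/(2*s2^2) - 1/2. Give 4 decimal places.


KL divergence between normal distributions:
KL = log(s2/s1) + (s1^2 + (m1-m2)^2)/(2*s2^2) - 1/2.
log(5/1) = 1.609438.
(1^2 + (3--5)^2)/(2*5^2) = (1 + 64)/50 = 1.3.
KL = 1.609438 + 1.3 - 0.5 = 2.4094

2.4094


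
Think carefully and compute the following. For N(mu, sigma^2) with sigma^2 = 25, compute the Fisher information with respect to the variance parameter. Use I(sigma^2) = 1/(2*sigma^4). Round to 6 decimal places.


Fisher information for variance: I(sigma^2) = 1/(2*sigma^4).
sigma^2 = 25, so sigma^4 = 625.
I = 1/(2*625) = 1/1250 = 0.000800

0.000800


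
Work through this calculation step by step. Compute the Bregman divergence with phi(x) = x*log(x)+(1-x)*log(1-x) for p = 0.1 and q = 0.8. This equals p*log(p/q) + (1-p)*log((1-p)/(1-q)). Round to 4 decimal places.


Bregman divergence with negative entropy generator:
D = p*log(p/q) + (1-p)*log((1-p)/(1-q)).
p = 0.1, q = 0.8.
p*log(p/q) = 0.1*log(0.1/0.8) = -0.207944.
(1-p)*log((1-p)/(1-q)) = 0.9*log(0.9/0.2) = 1.35367.
D = -0.207944 + 1.35367 = 1.1457

1.1457


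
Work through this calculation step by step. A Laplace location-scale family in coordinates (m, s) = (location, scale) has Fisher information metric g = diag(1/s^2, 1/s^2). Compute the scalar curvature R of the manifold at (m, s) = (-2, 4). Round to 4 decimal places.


The metric has the form g = (A dm^2 + B ds^2)/s^2 with A = 1, B = 1.
Substitute u = sqrt(A/B)*m: g = B*(du^2 + ds^2)/s^2, i.e. B times the
Poincare upper half-plane metric, which has constant Gaussian curvature -1.
Scaling a 2D metric by a constant c divides the Gaussian curvature by c,
so K = -1/B = -1/(1) = -1.0000 everywhere (the point (m, s) = (-2, 4) is irrelevant:
the curvature is constant).
Scalar curvature in dimension 2: R = 2K = -2/(1) = -2.0000.

-2.0000


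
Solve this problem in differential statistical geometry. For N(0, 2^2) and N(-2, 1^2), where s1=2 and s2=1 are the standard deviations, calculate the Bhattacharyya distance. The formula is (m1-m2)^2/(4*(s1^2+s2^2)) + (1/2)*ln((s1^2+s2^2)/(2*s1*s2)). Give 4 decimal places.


Bhattacharyya distance between two Gaussians:
DB = (m1-m2)^2/(4*(s1^2+s2^2)) + (1/2)*ln((s1^2+s2^2)/(2*s1*s2)).
(m1-m2)^2 = (2)^2 = 4.
s1^2+s2^2 = 4 + 1 = 5.
term1 = 4/20 = 0.2.
term2 = 0.5*ln(5/4.0) = 0.111572.
DB = 0.2 + 0.111572 = 0.3116

0.3116


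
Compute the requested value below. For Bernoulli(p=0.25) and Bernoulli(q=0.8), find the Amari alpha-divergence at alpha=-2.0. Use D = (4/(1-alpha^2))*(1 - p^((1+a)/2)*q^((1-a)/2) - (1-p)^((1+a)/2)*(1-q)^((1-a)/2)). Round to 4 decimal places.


Amari alpha-divergence:
D = (4/(1-alpha^2))*(1 - p^((1+a)/2)*q^((1-a)/2) - (1-p)^((1+a)/2)*(1-q)^((1-a)/2)).
alpha = -2.0, p = 0.25, q = 0.8.
e1 = (1+alpha)/2 = -0.5, e2 = (1-alpha)/2 = 1.5.
t1 = p^e1 * q^e2 = 0.25^-0.5 * 0.8^1.5 = 1.431084.
t2 = (1-p)^e1 * (1-q)^e2 = 0.75^-0.5 * 0.2^1.5 = 0.10328.
4/(1-alpha^2) = -1.333333.
D = -1.333333*(1 - 1.431084 - 0.10328) = 0.7125

0.7125


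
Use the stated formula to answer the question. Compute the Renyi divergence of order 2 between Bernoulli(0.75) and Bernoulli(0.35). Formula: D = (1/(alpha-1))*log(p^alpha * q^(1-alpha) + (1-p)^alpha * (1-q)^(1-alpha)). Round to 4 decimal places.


Renyi divergence of order alpha between Bernoulli distributions:
D = (1/(alpha-1))*log(p^alpha * q^(1-alpha) + (1-p)^alpha * (1-q)^(1-alpha)).
alpha = 2, p = 0.75, q = 0.35.
p^alpha * q^(1-alpha) = 0.75^2 * 0.35^-1 = 1.607143.
(1-p)^alpha * (1-q)^(1-alpha) = 0.25^2 * 0.65^-1 = 0.096154.
sum = 1.607143 + 0.096154 = 1.703297.
D = (1/1)*log(1.703297) = 0.5326

0.5326


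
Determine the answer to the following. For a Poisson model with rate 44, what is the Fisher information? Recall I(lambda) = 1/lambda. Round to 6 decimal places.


Fisher information for Poisson: I(lambda) = 1/lambda.
lambda = 44.
I(lambda) = 1/44 = 0.022727

0.022727


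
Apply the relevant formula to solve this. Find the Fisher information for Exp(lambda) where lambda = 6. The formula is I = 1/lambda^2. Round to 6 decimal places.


Fisher information for exponential: I(lambda) = 1/lambda^2.
lambda = 6, lambda^2 = 36.
I = 1/36 = 0.027778

0.027778


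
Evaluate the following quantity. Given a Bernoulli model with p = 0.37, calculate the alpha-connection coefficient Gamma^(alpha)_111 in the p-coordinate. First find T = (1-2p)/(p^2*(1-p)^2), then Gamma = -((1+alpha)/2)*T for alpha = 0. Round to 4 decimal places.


Skewness (Amari-Chentsov) tensor: T = (1-2p)/(p^2*(1-p)^2).
p = 0.37, 1-2p = 0.26, p^2 = 0.1369, (1-p)^2 = 0.3969.
T = 0.26/(0.1369 * 0.3969) = 4.785076.
In the p-coordinate, Gamma^(alpha) = Gamma^(0) - (alpha/2)*T with Gamma^(0) = (1/2)*g'(p) = -T/2,
so Gamma^(alpha) = -((1+alpha)/2)*T.
alpha = 0, -(1+alpha)/2 = -0.5.
Gamma = -0.5 * 4.785076 = -2.3925

-2.3925


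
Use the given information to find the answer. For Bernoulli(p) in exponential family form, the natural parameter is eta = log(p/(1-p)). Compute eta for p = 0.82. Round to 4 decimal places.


Natural parameter for Bernoulli: eta = log(p/(1-p)).
p = 0.82, 1-p = 0.18.
p/(1-p) = 4.555556.
eta = log(4.555556) = 1.5163

1.5163


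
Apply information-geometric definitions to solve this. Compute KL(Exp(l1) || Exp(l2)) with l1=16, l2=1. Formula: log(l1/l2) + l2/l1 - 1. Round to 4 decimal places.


KL divergence for exponential family:
KL = log(l1/l2) + l2/l1 - 1.
log(16/1) = 2.772589.
1/16 = 0.0625.
KL = 2.772589 + 0.0625 - 1 = 1.8351

1.8351


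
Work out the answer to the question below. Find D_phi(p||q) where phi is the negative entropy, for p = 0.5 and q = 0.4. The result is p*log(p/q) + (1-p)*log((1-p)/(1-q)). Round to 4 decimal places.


Bregman divergence with negative entropy generator:
D = p*log(p/q) + (1-p)*log((1-p)/(1-q)).
p = 0.5, q = 0.4.
p*log(p/q) = 0.5*log(0.5/0.4) = 0.111572.
(1-p)*log((1-p)/(1-q)) = 0.5*log(0.5/0.6) = -0.091161.
D = 0.111572 + -0.091161 = 0.0204

0.0204


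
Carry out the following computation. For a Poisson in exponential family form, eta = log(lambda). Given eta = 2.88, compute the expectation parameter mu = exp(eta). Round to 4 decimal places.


Expectation parameter for Poisson exponential family:
mu = exp(eta).
eta = 2.88.
mu = exp(2.88) = 17.8143

17.8143


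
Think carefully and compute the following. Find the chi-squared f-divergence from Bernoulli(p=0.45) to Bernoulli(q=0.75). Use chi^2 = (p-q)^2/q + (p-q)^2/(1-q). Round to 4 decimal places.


Chi-squared divergence between Bernoulli distributions:
chi^2 = (p-q)^2/q + (p-q)^2/(1-q).
p = 0.45, q = 0.75, p-q = -0.3.
(p-q)^2 = 0.09.
term1 = 0.09/0.75 = 0.12.
term2 = 0.09/0.25 = 0.36.
chi^2 = 0.12 + 0.36 = 0.4800

0.4800


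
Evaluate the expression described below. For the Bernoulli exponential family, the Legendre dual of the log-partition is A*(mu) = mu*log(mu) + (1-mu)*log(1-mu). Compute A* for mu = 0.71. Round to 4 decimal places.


Legendre transform for Bernoulli:
A*(mu) = mu*log(mu) + (1-mu)*log(1-mu).
mu = 0.71, 1-mu = 0.29.
mu*log(mu) = 0.71*log(0.71) = -0.243168.
(1-mu)*log(1-mu) = 0.29*log(0.29) = -0.358984.
A* = -0.243168 + -0.358984 = -0.6022

-0.6022


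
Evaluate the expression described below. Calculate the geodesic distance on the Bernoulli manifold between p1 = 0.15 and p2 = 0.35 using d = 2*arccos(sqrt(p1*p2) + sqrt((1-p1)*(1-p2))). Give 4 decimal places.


Geodesic distance on Bernoulli manifold:
d(p1,p2) = 2*arccos(sqrt(p1*p2) + sqrt((1-p1)*(1-p2))).
sqrt(p1*p2) = sqrt(0.15*0.35) = 0.229129.
sqrt((1-p1)*(1-p2)) = sqrt(0.85*0.65) = 0.743303.
arg = 0.229129 + 0.743303 = 0.972432.
d = 2*arccos(0.972432) = 0.4707

0.4707


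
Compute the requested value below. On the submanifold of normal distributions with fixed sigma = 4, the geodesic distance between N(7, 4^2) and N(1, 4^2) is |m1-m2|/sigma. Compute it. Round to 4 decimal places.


On the fixed-variance normal subfamily, geodesic distance = |m1-m2|/sigma.
|7 - 1| = 6.
sigma = 4.
d = 6/4 = 1.5000

1.5000


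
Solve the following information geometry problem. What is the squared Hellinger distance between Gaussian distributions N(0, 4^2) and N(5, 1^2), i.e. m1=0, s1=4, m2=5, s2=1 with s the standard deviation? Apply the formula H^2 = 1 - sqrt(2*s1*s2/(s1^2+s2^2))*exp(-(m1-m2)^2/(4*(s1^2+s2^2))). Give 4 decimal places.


Squared Hellinger distance for Gaussians:
H^2 = 1 - sqrt(2*s1*s2/(s1^2+s2^2)) * exp(-(m1-m2)^2/(4*(s1^2+s2^2))).
s1^2 = 16, s2^2 = 1, s1^2+s2^2 = 17.
sqrt(2*4*1/(17)) = 0.685994.
(m1-m2)^2 = (-5)^2 = 25.
exp(-25/(4*17)) = exp(-0.367647) = 0.692362.
H^2 = 1 - 0.685994*0.692362 = 0.5250

0.5250


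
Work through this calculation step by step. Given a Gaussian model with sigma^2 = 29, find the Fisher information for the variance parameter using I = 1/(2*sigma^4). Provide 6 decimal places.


Fisher information for variance: I(sigma^2) = 1/(2*sigma^4).
sigma^2 = 29, so sigma^4 = 841.
I = 1/(2*841) = 1/1682 = 0.000595

0.000595


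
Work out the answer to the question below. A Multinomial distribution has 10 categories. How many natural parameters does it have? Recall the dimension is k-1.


Exponential family dimension calculation:
For Multinomial with k=10 categories, dim = k-1 = 9.

9


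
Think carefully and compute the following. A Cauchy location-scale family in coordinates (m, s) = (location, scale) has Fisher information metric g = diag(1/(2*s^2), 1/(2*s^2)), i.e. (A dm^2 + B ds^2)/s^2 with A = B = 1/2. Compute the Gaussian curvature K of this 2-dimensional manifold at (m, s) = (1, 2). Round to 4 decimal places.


The metric has the form g = (A dm^2 + B ds^2)/s^2 with A = 1/2, B = 1/2.
Substitute u = sqrt(A/B)*m: g = B*(du^2 + ds^2)/s^2, i.e. B times the
Poincare upper half-plane metric, which has constant Gaussian curvature -1.
Scaling a 2D metric by a constant c divides the Gaussian curvature by c,
so K = -1/B = -1/(1/2) = -2.0000 everywhere (the point (m, s) = (1, 2) is irrelevant:
the curvature is constant).
The requested Gaussian curvature is K = -2.0000.

-2.0000


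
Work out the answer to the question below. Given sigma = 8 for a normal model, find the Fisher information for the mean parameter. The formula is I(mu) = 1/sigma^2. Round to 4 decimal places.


The Fisher information for the mean of a normal distribution is I(mu) = 1/sigma^2.
sigma = 8, so sigma^2 = 64.
I(mu) = 1/64 = 0.0156

0.0156


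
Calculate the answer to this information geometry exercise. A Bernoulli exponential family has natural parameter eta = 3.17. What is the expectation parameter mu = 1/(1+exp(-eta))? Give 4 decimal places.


Dual coordinate (expectation parameter) for Bernoulli:
mu = 1/(1+exp(-eta)).
eta = 3.17.
exp(-eta) = exp(-3.17) = 0.042004.
mu = 1/(1+0.042004) = 0.9597

0.9597


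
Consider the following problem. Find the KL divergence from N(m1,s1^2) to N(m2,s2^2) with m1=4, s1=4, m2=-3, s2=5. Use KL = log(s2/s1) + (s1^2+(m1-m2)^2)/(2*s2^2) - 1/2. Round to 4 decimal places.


KL divergence between normal distributions:
KL = log(s2/s1) + (s1^2 + (m1-m2)^2)/(2*s2^2) - 1/2.
log(5/4) = 0.223144.
(4^2 + (4--3)^2)/(2*5^2) = (16 + 49)/50 = 1.3.
KL = 0.223144 + 1.3 - 0.5 = 1.0231

1.0231


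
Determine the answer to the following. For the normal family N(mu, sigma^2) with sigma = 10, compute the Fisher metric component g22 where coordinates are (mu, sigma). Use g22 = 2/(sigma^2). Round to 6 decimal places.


For the 2-parameter normal family, the Fisher metric has:
  g11 = 1/sigma^2, g22 = 2/sigma^2.
sigma = 10, sigma^2 = 100.
g22 = 0.020000

0.020000


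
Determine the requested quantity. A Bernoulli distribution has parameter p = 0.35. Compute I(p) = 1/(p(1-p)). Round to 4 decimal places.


For Bernoulli(p), Fisher information is I(p) = 1/(p*(1-p)).
p = 0.35, 1-p = 0.65.
p*(1-p) = 0.2275.
I(p) = 1/0.2275 = 4.3956

4.3956


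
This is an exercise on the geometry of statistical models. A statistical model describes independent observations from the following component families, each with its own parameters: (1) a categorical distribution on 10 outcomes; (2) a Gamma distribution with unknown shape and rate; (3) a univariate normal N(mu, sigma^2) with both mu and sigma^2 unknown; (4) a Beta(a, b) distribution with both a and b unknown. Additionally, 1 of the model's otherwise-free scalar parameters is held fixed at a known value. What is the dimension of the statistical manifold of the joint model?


The dimension of a statistical manifold equals the number of free
(independent) real parameters of the model. For a product of independent
blocks the parameter counts add.
- categorical on 10 outcomes (probabilities sum to 1): 10-1 = 9.
- Gamma (shape, rate): 2.
- normal (mu, sigma^2): 2.
- Beta (a, b): 2.
Total = 9 + 2 + 2 + 2 = 15.
1 parameter(s) fixed at known values: 15 - 1 = 14.
Dimension = 14

14


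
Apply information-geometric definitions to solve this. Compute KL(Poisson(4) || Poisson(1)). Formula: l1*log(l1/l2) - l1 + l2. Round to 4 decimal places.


KL divergence for Poisson:
KL = l1*log(l1/l2) - l1 + l2.
l1 = 4, l2 = 1.
log(4/1) = 1.386294.
l1*log(l1/l2) = 4 * 1.386294 = 5.545177.
KL = 5.545177 - 4 + 1 = 2.5452

2.5452


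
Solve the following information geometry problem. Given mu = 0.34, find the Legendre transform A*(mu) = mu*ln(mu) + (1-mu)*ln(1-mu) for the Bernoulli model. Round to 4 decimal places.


Legendre transform for Bernoulli:
A*(mu) = mu*log(mu) + (1-mu)*log(1-mu).
mu = 0.34, 1-mu = 0.66.
mu*log(mu) = 0.34*log(0.34) = -0.366795.
(1-mu)*log(1-mu) = 0.66*log(0.66) = -0.27424.
A* = -0.366795 + -0.27424 = -0.6410

-0.6410


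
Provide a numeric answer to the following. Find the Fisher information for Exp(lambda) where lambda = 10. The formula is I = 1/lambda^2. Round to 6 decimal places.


Fisher information for exponential: I(lambda) = 1/lambda^2.
lambda = 10, lambda^2 = 100.
I = 1/100 = 0.010000

0.010000


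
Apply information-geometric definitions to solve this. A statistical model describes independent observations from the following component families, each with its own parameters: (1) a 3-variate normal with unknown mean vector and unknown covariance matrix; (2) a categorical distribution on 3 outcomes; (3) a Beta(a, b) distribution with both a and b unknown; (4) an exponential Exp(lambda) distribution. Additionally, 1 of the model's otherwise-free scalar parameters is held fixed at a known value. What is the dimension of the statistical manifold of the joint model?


The dimension of a statistical manifold equals the number of free
(independent) real parameters of the model. For a product of independent
blocks the parameter counts add.
- 3-variate normal: 3 (mean) + 3*4/2 = 6 (symmetric covariance) = 9.
- categorical on 3 outcomes (probabilities sum to 1): 3-1 = 2.
- Beta (a, b): 2.
- exponential (lambda): 1.
Total = 9 + 2 + 2 + 1 = 14.
1 parameter(s) fixed at known values: 14 - 1 = 13.
Dimension = 13

13


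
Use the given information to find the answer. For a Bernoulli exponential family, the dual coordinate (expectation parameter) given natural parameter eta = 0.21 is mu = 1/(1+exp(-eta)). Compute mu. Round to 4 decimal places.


Dual coordinate (expectation parameter) for Bernoulli:
mu = 1/(1+exp(-eta)).
eta = 0.21.
exp(-eta) = exp(-0.21) = 0.810584.
mu = 1/(1+0.810584) = 0.5523

0.5523


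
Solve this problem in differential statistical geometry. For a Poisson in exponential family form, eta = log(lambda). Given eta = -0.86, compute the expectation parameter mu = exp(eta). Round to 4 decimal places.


Expectation parameter for Poisson exponential family:
mu = exp(eta).
eta = -0.86.
mu = exp(-0.86) = 0.4232

0.4232


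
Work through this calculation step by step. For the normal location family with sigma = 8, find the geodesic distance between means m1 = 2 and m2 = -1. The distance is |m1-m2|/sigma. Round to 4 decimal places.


On the fixed-variance normal subfamily, geodesic distance = |m1-m2|/sigma.
|2 - -1| = 3.
sigma = 8.
d = 3/8 = 0.3750

0.3750


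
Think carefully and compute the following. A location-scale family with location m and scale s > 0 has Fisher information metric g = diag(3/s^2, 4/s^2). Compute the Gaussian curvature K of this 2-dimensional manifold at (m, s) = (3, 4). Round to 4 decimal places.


The metric has the form g = (A dm^2 + B ds^2)/s^2 with A = 3, B = 4.
Substitute u = sqrt(A/B)*m: g = B*(du^2 + ds^2)/s^2, i.e. B times the
Poincare upper half-plane metric, which has constant Gaussian curvature -1.
Scaling a 2D metric by a constant c divides the Gaussian curvature by c,
so K = -1/B = -1/(4) = -0.2500 everywhere (the point (m, s) = (3, 4) is irrelevant:
the curvature is constant).
The requested Gaussian curvature is K = -0.2500.

-0.2500


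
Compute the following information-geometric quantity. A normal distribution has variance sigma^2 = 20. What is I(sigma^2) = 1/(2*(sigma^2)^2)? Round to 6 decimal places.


Fisher information for variance: I(sigma^2) = 1/(2*sigma^4).
sigma^2 = 20, so sigma^4 = 400.
I = 1/(2*400) = 1/800 = 0.001250

0.001250


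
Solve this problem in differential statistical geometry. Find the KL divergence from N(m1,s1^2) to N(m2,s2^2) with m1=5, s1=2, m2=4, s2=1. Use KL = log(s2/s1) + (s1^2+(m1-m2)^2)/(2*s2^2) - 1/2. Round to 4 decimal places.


KL divergence between normal distributions:
KL = log(s2/s1) + (s1^2 + (m1-m2)^2)/(2*s2^2) - 1/2.
log(1/2) = -0.693147.
(2^2 + (5-4)^2)/(2*1^2) = (4 + 1)/2 = 2.5.
KL = -0.693147 + 2.5 - 0.5 = 1.3069

1.3069


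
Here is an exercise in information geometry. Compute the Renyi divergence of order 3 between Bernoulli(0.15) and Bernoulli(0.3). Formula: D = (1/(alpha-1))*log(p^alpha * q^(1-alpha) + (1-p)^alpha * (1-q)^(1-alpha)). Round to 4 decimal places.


Renyi divergence of order alpha between Bernoulli distributions:
D = (1/(alpha-1))*log(p^alpha * q^(1-alpha) + (1-p)^alpha * (1-q)^(1-alpha)).
alpha = 3, p = 0.15, q = 0.3.
p^alpha * q^(1-alpha) = 0.15^3 * 0.3^-2 = 0.0375.
(1-p)^alpha * (1-q)^(1-alpha) = 0.85^3 * 0.7^-2 = 1.253316.
sum = 0.0375 + 1.253316 = 1.290816.
D = (1/2)*log(1.290816) = 0.1276

0.1276


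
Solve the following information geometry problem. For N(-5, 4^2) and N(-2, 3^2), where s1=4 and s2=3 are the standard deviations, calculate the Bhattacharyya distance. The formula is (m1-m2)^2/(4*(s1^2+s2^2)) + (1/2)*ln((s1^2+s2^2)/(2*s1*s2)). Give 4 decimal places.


Bhattacharyya distance between two Gaussians:
DB = (m1-m2)^2/(4*(s1^2+s2^2)) + (1/2)*ln((s1^2+s2^2)/(2*s1*s2)).
(m1-m2)^2 = (-3)^2 = 9.
s1^2+s2^2 = 16 + 9 = 25.
term1 = 9/100 = 0.09.
term2 = 0.5*ln(25/24.0) = 0.020411.
DB = 0.09 + 0.020411 = 0.1104

0.1104


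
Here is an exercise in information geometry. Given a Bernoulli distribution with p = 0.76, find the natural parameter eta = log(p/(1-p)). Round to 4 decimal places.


Natural parameter for Bernoulli: eta = log(p/(1-p)).
p = 0.76, 1-p = 0.24.
p/(1-p) = 3.166667.
eta = log(3.166667) = 1.1527

1.1527


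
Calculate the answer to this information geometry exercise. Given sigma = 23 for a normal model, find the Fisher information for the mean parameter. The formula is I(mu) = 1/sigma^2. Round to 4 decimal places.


The Fisher information for the mean of a normal distribution is I(mu) = 1/sigma^2.
sigma = 23, so sigma^2 = 529.
I(mu) = 1/529 = 0.0019

0.0019


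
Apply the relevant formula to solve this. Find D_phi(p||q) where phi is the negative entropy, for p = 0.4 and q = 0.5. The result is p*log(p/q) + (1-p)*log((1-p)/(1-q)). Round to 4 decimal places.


Bregman divergence with negative entropy generator:
D = p*log(p/q) + (1-p)*log((1-p)/(1-q)).
p = 0.4, q = 0.5.
p*log(p/q) = 0.4*log(0.4/0.5) = -0.089257.
(1-p)*log((1-p)/(1-q)) = 0.6*log(0.6/0.5) = 0.109393.
D = -0.089257 + 0.109393 = 0.0201

0.0201


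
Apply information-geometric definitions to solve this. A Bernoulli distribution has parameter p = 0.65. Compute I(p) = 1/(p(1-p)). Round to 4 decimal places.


For Bernoulli(p), Fisher information is I(p) = 1/(p*(1-p)).
p = 0.65, 1-p = 0.35.
p*(1-p) = 0.2275.
I(p) = 1/0.2275 = 4.3956

4.3956


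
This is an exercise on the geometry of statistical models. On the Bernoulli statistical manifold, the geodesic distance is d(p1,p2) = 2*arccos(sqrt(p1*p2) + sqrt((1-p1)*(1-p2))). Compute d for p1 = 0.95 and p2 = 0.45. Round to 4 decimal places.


Geodesic distance on Bernoulli manifold:
d(p1,p2) = 2*arccos(sqrt(p1*p2) + sqrt((1-p1)*(1-p2))).
sqrt(p1*p2) = sqrt(0.95*0.45) = 0.653835.
sqrt((1-p1)*(1-p2)) = sqrt(0.05*0.55) = 0.165831.
arg = 0.653835 + 0.165831 = 0.819666.
d = 2*arccos(0.819666) = 1.2199

1.2199


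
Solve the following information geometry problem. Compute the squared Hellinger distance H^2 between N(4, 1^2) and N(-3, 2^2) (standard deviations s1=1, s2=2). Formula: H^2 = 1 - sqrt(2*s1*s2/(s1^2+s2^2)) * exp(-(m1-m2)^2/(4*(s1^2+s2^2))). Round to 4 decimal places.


Squared Hellinger distance for Gaussians:
H^2 = 1 - sqrt(2*s1*s2/(s1^2+s2^2)) * exp(-(m1-m2)^2/(4*(s1^2+s2^2))).
s1^2 = 1, s2^2 = 4, s1^2+s2^2 = 5.
sqrt(2*1*2/(5)) = 0.894427.
(m1-m2)^2 = (7)^2 = 49.
exp(-49/(4*5)) = exp(-2.45) = 0.086294.
H^2 = 1 - 0.894427*0.086294 = 0.9228

0.9228


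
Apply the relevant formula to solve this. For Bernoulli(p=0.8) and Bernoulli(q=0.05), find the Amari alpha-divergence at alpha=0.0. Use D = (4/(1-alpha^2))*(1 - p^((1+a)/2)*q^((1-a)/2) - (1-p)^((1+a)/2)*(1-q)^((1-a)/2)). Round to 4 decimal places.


Amari alpha-divergence:
D = (4/(1-alpha^2))*(1 - p^((1+a)/2)*q^((1-a)/2) - (1-p)^((1+a)/2)*(1-q)^((1-a)/2)).
alpha = 0.0, p = 0.8, q = 0.05.
e1 = (1+alpha)/2 = 0.5, e2 = (1-alpha)/2 = 0.5.
t1 = p^e1 * q^e2 = 0.8^0.5 * 0.05^0.5 = 0.2.
t2 = (1-p)^e1 * (1-q)^e2 = 0.2^0.5 * 0.95^0.5 = 0.43589.
4/(1-alpha^2) = 4.0.
D = 4.0*(1 - 0.2 - 0.43589) = 1.4564

1.4564


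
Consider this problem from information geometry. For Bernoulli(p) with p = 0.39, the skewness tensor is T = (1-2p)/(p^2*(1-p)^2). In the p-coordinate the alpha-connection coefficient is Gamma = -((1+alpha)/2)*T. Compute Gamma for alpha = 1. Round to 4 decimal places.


Skewness (Amari-Chentsov) tensor: T = (1-2p)/(p^2*(1-p)^2).
p = 0.39, 1-2p = 0.22, p^2 = 0.1521, (1-p)^2 = 0.3721.
T = 0.22/(0.1521 * 0.3721) = 3.887172.
In the p-coordinate, Gamma^(alpha) = Gamma^(0) - (alpha/2)*T with Gamma^(0) = (1/2)*g'(p) = -T/2,
so Gamma^(alpha) = -((1+alpha)/2)*T.
alpha = 1, -(1+alpha)/2 = -1.0.
Gamma = -1.0 * 3.887172 = -3.8872

-3.8872


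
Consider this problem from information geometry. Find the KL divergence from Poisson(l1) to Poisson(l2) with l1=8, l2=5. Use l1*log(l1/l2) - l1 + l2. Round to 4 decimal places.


KL divergence for Poisson:
KL = l1*log(l1/l2) - l1 + l2.
l1 = 8, l2 = 5.
log(8/5) = 0.470004.
l1*log(l1/l2) = 8 * 0.470004 = 3.760029.
KL = 3.760029 - 8 + 5 = 0.7600

0.7600


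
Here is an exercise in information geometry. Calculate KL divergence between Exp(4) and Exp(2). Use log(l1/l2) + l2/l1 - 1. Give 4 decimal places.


KL divergence for exponential family:
KL = log(l1/l2) + l2/l1 - 1.
log(4/2) = 0.693147.
2/4 = 0.5.
KL = 0.693147 + 0.5 - 1 = 0.1931

0.1931


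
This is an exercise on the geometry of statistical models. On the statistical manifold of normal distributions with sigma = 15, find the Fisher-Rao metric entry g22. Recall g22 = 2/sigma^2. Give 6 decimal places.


For the 2-parameter normal family, the Fisher metric has:
  g11 = 1/sigma^2, g22 = 2/sigma^2.
sigma = 15, sigma^2 = 225.
g22 = 0.008889

0.008889


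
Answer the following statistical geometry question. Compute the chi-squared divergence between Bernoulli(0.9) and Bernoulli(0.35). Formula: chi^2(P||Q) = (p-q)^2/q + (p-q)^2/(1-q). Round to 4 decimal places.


Chi-squared divergence between Bernoulli distributions:
chi^2 = (p-q)^2/q + (p-q)^2/(1-q).
p = 0.9, q = 0.35, p-q = 0.55.
(p-q)^2 = 0.3025.
term1 = 0.3025/0.35 = 0.864286.
term2 = 0.3025/0.65 = 0.465385.
chi^2 = 0.864286 + 0.465385 = 1.3297

1.3297


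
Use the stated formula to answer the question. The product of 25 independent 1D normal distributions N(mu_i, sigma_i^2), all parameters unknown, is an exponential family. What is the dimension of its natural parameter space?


Exponential family dimension calculation:
Each univariate normal has two natural parameters (mu/sigma^2 and -1/(2 sigma^2)).
With 25 independent components, dim = 2 * 25 = 50.

50


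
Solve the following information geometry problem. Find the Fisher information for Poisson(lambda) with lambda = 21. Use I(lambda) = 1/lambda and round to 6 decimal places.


Fisher information for Poisson: I(lambda) = 1/lambda.
lambda = 21.
I(lambda) = 1/21 = 0.047619

0.047619


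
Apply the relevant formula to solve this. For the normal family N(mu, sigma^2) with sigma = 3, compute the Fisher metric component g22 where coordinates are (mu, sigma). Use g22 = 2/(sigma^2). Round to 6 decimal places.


For the 2-parameter normal family, the Fisher metric has:
  g11 = 1/sigma^2, g22 = 2/sigma^2.
sigma = 3, sigma^2 = 9.
g22 = 0.222222

0.222222


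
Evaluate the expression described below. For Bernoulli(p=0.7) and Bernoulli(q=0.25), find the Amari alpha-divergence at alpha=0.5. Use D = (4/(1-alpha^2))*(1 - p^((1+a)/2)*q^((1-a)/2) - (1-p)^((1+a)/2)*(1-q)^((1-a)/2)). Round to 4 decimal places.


Amari alpha-divergence:
D = (4/(1-alpha^2))*(1 - p^((1+a)/2)*q^((1-a)/2) - (1-p)^((1+a)/2)*(1-q)^((1-a)/2)).
alpha = 0.5, p = 0.7, q = 0.25.
e1 = (1+alpha)/2 = 0.75, e2 = (1-alpha)/2 = 0.25.
t1 = p^e1 * q^e2 = 0.7^0.75 * 0.25^0.25 = 0.541139.
t2 = (1-p)^e1 * (1-q)^e2 = 0.3^0.75 * 0.75^0.25 = 0.37723.
4/(1-alpha^2) = 5.333333.
D = 5.333333*(1 - 0.541139 - 0.37723) = 0.4354

0.4354


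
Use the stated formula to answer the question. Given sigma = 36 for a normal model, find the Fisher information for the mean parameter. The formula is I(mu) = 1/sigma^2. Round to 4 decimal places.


The Fisher information for the mean of a normal distribution is I(mu) = 1/sigma^2.
sigma = 36, so sigma^2 = 1296.
I(mu) = 1/1296 = 0.0008

0.0008


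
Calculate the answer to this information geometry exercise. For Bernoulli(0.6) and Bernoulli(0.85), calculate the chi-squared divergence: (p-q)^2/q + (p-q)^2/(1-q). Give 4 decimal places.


Chi-squared divergence between Bernoulli distributions:
chi^2 = (p-q)^2/q + (p-q)^2/(1-q).
p = 0.6, q = 0.85, p-q = -0.25.
(p-q)^2 = 0.0625.
term1 = 0.0625/0.85 = 0.073529.
term2 = 0.0625/0.15 = 0.416667.
chi^2 = 0.073529 + 0.416667 = 0.4902

0.4902


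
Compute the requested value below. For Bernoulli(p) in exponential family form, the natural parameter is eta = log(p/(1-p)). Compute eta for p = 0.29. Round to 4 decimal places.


Natural parameter for Bernoulli: eta = log(p/(1-p)).
p = 0.29, 1-p = 0.71.
p/(1-p) = 0.408451.
eta = log(0.408451) = -0.8954

-0.8954


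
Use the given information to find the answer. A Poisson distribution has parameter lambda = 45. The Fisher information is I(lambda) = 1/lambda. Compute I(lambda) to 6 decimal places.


Fisher information for Poisson: I(lambda) = 1/lambda.
lambda = 45.
I(lambda) = 1/45 = 0.022222

0.022222


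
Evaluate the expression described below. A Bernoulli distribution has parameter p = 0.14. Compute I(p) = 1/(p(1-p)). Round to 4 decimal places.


For Bernoulli(p), Fisher information is I(p) = 1/(p*(1-p)).
p = 0.14, 1-p = 0.86.
p*(1-p) = 0.1204.
I(p) = 1/0.1204 = 8.3056

8.3056


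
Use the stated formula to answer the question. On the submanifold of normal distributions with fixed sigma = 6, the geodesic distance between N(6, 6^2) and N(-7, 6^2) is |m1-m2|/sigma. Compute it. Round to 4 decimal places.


On the fixed-variance normal subfamily, geodesic distance = |m1-m2|/sigma.
|6 - -7| = 13.
sigma = 6.
d = 13/6 = 2.1667

2.1667


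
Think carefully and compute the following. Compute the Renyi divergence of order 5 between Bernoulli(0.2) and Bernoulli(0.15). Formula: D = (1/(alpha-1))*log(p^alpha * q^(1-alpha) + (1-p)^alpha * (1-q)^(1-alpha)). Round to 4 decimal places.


Renyi divergence of order alpha between Bernoulli distributions:
D = (1/(alpha-1))*log(p^alpha * q^(1-alpha) + (1-p)^alpha * (1-q)^(1-alpha)).
alpha = 5, p = 0.2, q = 0.15.
p^alpha * q^(1-alpha) = 0.2^5 * 0.15^-4 = 0.632099.
(1-p)^alpha * (1-q)^(1-alpha) = 0.8^5 * 0.85^-4 = 0.627732.
sum = 0.632099 + 0.627732 = 1.259831.
D = (1/4)*log(1.259831) = 0.0577

0.0577


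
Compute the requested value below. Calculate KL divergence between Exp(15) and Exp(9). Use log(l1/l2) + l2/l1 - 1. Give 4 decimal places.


KL divergence for exponential family:
KL = log(l1/l2) + l2/l1 - 1.
log(15/9) = 0.510826.
9/15 = 0.6.
KL = 0.510826 + 0.6 - 1 = 0.1108

0.1108


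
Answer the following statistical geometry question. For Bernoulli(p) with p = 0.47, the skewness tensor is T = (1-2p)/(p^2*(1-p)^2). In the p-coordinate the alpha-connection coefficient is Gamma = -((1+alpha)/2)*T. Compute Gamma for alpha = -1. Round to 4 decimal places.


Skewness (Amari-Chentsov) tensor: T = (1-2p)/(p^2*(1-p)^2).
p = 0.47, 1-2p = 0.06, p^2 = 0.2209, (1-p)^2 = 0.2809.
T = 0.06/(0.2209 * 0.2809) = 0.96695.
In the p-coordinate, Gamma^(alpha) = Gamma^(0) - (alpha/2)*T with Gamma^(0) = (1/2)*g'(p) = -T/2,
so Gamma^(alpha) = -((1+alpha)/2)*T.
alpha = -1, -(1+alpha)/2 = 0.0.
Gamma = 0.0 * 0.96695 = 0.0000

0.0000


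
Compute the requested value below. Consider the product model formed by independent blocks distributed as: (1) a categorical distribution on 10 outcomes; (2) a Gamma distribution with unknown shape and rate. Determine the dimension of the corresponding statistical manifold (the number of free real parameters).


The dimension of a statistical manifold equals the number of free
(independent) real parameters of the model. For a product of independent
blocks the parameter counts add.
- categorical on 10 outcomes (probabilities sum to 1): 10-1 = 9.
- Gamma (shape, rate): 2.
Total = 9 + 2 = 11.
Dimension = 11

11


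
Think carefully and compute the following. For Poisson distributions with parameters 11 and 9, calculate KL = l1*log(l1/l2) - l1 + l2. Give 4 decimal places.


KL divergence for Poisson:
KL = l1*log(l1/l2) - l1 + l2.
l1 = 11, l2 = 9.
log(11/9) = 0.200671.
l1*log(l1/l2) = 11 * 0.200671 = 2.207378.
KL = 2.207378 - 11 + 9 = 0.2074

0.2074


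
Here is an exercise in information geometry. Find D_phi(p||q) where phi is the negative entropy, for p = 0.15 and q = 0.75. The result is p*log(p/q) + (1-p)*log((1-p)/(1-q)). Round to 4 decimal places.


Bregman divergence with negative entropy generator:
D = p*log(p/q) + (1-p)*log((1-p)/(1-q)).
p = 0.15, q = 0.75.
p*log(p/q) = 0.15*log(0.15/0.75) = -0.241416.
(1-p)*log((1-p)/(1-q)) = 0.85*log(0.85/0.25) = 1.040209.
D = -0.241416 + 1.040209 = 0.7988

0.7988


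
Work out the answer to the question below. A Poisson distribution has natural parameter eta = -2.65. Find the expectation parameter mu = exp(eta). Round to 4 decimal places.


Expectation parameter for Poisson exponential family:
mu = exp(eta).
eta = -2.65.
mu = exp(-2.65) = 0.0707

0.0707


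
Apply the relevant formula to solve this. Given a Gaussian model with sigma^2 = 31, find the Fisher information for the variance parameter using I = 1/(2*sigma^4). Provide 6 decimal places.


Fisher information for variance: I(sigma^2) = 1/(2*sigma^4).
sigma^2 = 31, so sigma^4 = 961.
I = 1/(2*961) = 1/1922 = 0.000520

0.000520


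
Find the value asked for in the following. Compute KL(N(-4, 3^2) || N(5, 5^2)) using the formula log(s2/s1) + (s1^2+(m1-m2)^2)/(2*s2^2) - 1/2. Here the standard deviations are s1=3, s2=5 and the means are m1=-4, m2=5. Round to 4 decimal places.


KL divergence between normal distributions:
KL = log(s2/s1) + (s1^2 + (m1-m2)^2)/(2*s2^2) - 1/2.
log(5/3) = 0.510826.
(3^2 + (-4-5)^2)/(2*5^2) = (9 + 81)/50 = 1.8.
KL = 0.510826 + 1.8 - 0.5 = 1.8108

1.8108


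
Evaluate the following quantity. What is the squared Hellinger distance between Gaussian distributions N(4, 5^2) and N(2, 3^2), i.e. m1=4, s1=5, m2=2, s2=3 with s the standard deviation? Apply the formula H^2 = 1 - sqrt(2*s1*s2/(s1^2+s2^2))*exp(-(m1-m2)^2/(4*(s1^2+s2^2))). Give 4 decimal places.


Squared Hellinger distance for Gaussians:
H^2 = 1 - sqrt(2*s1*s2/(s1^2+s2^2)) * exp(-(m1-m2)^2/(4*(s1^2+s2^2))).
s1^2 = 25, s2^2 = 9, s1^2+s2^2 = 34.
sqrt(2*5*3/(34)) = 0.939336.
(m1-m2)^2 = (2)^2 = 4.
exp(-4/(4*34)) = exp(-0.029412) = 0.971017.
H^2 = 1 - 0.939336*0.971017 = 0.0879

0.0879


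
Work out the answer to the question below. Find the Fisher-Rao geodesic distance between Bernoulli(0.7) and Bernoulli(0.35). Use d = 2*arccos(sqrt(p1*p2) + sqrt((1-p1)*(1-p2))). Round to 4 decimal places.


Geodesic distance on Bernoulli manifold:
d(p1,p2) = 2*arccos(sqrt(p1*p2) + sqrt((1-p1)*(1-p2))).
sqrt(p1*p2) = sqrt(0.7*0.35) = 0.494975.
sqrt((1-p1)*(1-p2)) = sqrt(0.3*0.65) = 0.441588.
arg = 0.494975 + 0.441588 = 0.936563.
d = 2*arccos(0.936563) = 0.7162

0.7162


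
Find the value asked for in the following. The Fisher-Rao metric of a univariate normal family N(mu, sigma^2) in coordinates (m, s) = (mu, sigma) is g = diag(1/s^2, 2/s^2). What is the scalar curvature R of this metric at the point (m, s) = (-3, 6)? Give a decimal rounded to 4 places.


The metric has the form g = (A dm^2 + B ds^2)/s^2 with A = 1, B = 2.
Substitute u = sqrt(A/B)*m: g = B*(du^2 + ds^2)/s^2, i.e. B times the
Poincare upper half-plane metric, which has constant Gaussian curvature -1.
Scaling a 2D metric by a constant c divides the Gaussian curvature by c,
so K = -1/B = -1/(2) = -0.5000 everywhere (the point (m, s) = (-3, 6) is irrelevant:
the curvature is constant).
Scalar curvature in dimension 2: R = 2K = -2/(2) = -1.0000.

-1.0000


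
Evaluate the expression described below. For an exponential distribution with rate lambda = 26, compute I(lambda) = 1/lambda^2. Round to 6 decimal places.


Fisher information for exponential: I(lambda) = 1/lambda^2.
lambda = 26, lambda^2 = 676.
I = 1/676 = 0.001479

0.001479


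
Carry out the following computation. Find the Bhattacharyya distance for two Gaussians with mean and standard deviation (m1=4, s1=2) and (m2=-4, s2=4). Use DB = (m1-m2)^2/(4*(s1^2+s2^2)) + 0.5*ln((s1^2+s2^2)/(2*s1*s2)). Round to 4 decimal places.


Bhattacharyya distance between two Gaussians:
DB = (m1-m2)^2/(4*(s1^2+s2^2)) + (1/2)*ln((s1^2+s2^2)/(2*s1*s2)).
(m1-m2)^2 = (8)^2 = 64.
s1^2+s2^2 = 4 + 16 = 20.
term1 = 64/80 = 0.8.
term2 = 0.5*ln(20/16.0) = 0.111572.
DB = 0.8 + 0.111572 = 0.9116

0.9116
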